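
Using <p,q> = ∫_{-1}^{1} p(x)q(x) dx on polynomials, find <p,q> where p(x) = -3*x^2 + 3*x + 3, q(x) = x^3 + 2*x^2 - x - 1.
<p,q> = -16/5

Expand the product: p(x)·q(x) = -3*x^5 - 3*x^4 + 12*x^3 + 6*x^2 - 6*x - 3.
∫_{-1}^{1} of each monomial x^k gives [2/(k+1) if k even, 0 if k odd]. Integrating term-by-term (or equivalently evaluating the antiderivative F(x) = -x^6/2 - 3*x^5/5 + 3*x^4 + 2*x^3 - 3*x^2 - 3*x at the endpoints):
  F(1) − F(−1) = -21/10 − (11/10) = -16/5.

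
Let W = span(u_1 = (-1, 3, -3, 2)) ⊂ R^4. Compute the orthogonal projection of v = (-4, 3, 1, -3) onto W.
proj_W(v) = (-4/23, 12/23, -12/23, 8/23)

Set up U = [u_1 | ... | u_1] ∈ R^(4×1). The projector onto W = col(U) is P = U (U^T U)^(-1) U^T.
Compute U^T U =
  [23],
and U^T v = (4).
Solve U^T U · c = U^T v for the coefficients: c = (4/23). The projection is proj_W(v) = U c.
Check: (v - proj_W(v)) · u_1 = 0  (should be 0).
Result: proj_W(v) = (-4/23, 12/23, -12/23, 8/23).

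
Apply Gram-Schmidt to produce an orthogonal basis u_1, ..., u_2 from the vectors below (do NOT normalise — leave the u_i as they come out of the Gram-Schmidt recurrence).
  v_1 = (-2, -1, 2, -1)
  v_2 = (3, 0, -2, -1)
Orthogonal basis:
  u_1 = (-2, -1, 2, -1)
  u_2 = (6/5, -9/10, -1/5, -19/10)

Apply the Gram-Schmidt recurrence
  u_1 = v_1
  u_i = v_i − Σ_{j<i} ((v_i · u_j) / (u_j · u_j)) · u_j.

Step by step this gives:
  u_1 = (-2, -1, 2, -1)
  u_2 = (6/5, -9/10, -1/5, -19/10)

Orthogonality check:
  u_2 · u_1 = 0 (should be 0)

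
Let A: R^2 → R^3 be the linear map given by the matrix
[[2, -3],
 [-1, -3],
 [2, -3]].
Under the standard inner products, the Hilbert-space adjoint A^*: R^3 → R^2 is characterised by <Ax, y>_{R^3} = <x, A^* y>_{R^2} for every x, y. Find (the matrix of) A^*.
A^* = A^T =
[[2, -1, 2],
 [-3, -3, -3]]

For real matrices with standard dot products, the defining identity <Ax, y> = <x, A^* y> gives (Ax)^T y = x^T (A^*) y, i.e. x^T A^T y = x^T (A^*) y. Since this holds for all x, y, we must have A^* = A^T. Therefore
A^* =
[[2, -1, 2],
 [-3, -3, -3]].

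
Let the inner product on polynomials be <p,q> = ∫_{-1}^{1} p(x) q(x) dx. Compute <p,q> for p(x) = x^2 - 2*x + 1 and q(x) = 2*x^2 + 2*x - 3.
<p,q> = -128/15

Expand the product: p(x)·q(x) = 2*x^4 - 2*x^3 - 5*x^2 + 8*x - 3.
∫_{-1}^{1} of each monomial x^k gives [2/(k+1) if k even, 0 if k odd]. Integrating term-by-term (or equivalently evaluating the antiderivative F(x) = 2*x^5/5 - x^4/2 - 5*x^3/3 + 4*x^2 - 3*x at the endpoints):
  F(1) − F(−1) = -23/30 − (233/30) = -128/15.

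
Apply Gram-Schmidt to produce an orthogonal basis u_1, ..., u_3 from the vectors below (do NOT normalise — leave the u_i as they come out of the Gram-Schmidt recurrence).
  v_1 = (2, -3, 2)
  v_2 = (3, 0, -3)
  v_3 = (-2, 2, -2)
Orthogonal basis:
  u_1 = (2, -3, 2)
  u_2 = (3, 0, -3)
  u_3 = (-6/17, -8/17, -6/17)

Apply the Gram-Schmidt recurrence
  u_1 = v_1
  u_i = v_i − Σ_{j<i} ((v_i · u_j) / (u_j · u_j)) · u_j.

Step by step this gives:
  u_1 = (2, -3, 2)
  u_2 = (3, 0, -3)
  u_3 = (-6/17, -8/17, -6/17)

Orthogonality check:
  u_2 · u_1 = 0 (should be 0)
  u_3 · u_1 = 0 (should be 0)
  u_3 · u_2 = 0 (should be 0)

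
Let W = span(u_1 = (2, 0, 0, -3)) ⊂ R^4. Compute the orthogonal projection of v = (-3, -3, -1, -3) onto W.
proj_W(v) = (6/13, 0, 0, -9/13)

Set up U = [u_1 | ... | u_1] ∈ R^(4×1). The projector onto W = col(U) is P = U (U^T U)^(-1) U^T.
Compute U^T U =
  [13],
and U^T v = (3).
Solve U^T U · c = U^T v for the coefficients: c = (3/13). The projection is proj_W(v) = U c.
Check: (v - proj_W(v)) · u_1 = 0  (should be 0).
Result: proj_W(v) = (6/13, 0, 0, -9/13).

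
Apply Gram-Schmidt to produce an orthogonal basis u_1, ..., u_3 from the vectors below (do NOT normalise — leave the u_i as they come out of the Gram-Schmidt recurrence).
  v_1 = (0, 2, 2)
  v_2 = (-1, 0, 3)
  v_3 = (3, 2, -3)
Orthogonal basis:
  u_1 = (0, 2, 2)
  u_2 = (-1, -3/2, 3/2)
  u_3 = (12/11, -4/11, 4/11)

Apply the Gram-Schmidt recurrence
  u_1 = v_1
  u_i = v_i − Σ_{j<i} ((v_i · u_j) / (u_j · u_j)) · u_j.

Step by step this gives:
  u_1 = (0, 2, 2)
  u_2 = (-1, -3/2, 3/2)
  u_3 = (12/11, -4/11, 4/11)

Orthogonality check:
  u_2 · u_1 = 0 (should be 0)
  u_3 · u_1 = 0 (should be 0)
  u_3 · u_2 = 0 (should be 0)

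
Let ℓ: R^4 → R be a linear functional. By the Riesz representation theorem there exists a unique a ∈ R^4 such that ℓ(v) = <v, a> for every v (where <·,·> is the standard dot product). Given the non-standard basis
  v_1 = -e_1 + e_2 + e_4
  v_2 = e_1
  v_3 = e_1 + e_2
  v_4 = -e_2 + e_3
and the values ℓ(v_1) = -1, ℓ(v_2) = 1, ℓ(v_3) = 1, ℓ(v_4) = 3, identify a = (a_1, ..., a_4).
a = (1, 0, 3, 0)

Write a = (a_1, ..., a_4) in the standard basis. For each basis vector v_i, ℓ(v_i) = <v_i, a> is a linear equation in the a_j's. Collect the n equations into a matrix system V a = ℓ, where row i of V is v_i (expressed in the standard basis). Since V is invertible (lower-triangular with 1s on the diagonal, up to permutation), solve by back-substitution:
  V =
[[-1, 1, 0, 1],
 [1, 0, 0, 0],
 [1, 1, 0, 0],
 [0, -1, 1, 0]]
  V a = (-1, 1, 1, 3)
Solving gives a = (1, 0, 3, 0).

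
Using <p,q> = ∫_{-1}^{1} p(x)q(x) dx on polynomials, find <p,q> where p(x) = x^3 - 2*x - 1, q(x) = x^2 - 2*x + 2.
<p,q> = -14/5

Expand the product: p(x)·q(x) = x^5 - 2*x^4 + 3*x^2 - 2*x - 2.
∫_{-1}^{1} of each monomial x^k gives [2/(k+1) if k even, 0 if k odd]. Integrating term-by-term (or equivalently evaluating the antiderivative F(x) = x^6/6 - 2*x^5/5 + x^3 - x^2 - 2*x at the endpoints):
  F(1) − F(−1) = -67/30 − (17/30) = -14/5.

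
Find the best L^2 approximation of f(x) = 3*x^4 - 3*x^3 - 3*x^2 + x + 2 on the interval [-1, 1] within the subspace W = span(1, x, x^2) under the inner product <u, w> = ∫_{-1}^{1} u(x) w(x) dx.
g(x) = -3*x^2/7 - 4*x/5 + 61/35

The best approximation g ∈ W is the orthogonal projection of f onto W. Writing g = a_0 + a_1 x + a_2 x^2, the coefficients solve the normal equations G · a = b where
  G_{ij} = <φ_i, φ_j> and b_i = <f, φ_i>, with φ_0 = 1, φ_1 = x, φ_2 = x^2.
G =
  [2, 0, 2/3]
  [0, 2/3, 0]
  [2/3, 0, 2/5],
b = (16/5, -8/15, 104/105).
Solving gives a_0 = 61/35, a_1 = -4/5, a_2 = -3/7, so
  g(x) = -3*x^2/7 - 4*x/5 + 61/35.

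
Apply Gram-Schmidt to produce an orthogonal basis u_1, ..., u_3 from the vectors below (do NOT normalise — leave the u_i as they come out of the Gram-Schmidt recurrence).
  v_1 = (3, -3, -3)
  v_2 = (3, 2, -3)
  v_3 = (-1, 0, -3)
Orthogonal basis:
  u_1 = (3, -3, -3)
  u_2 = (5/3, 10/3, -5/3)
  u_3 = (-2, 0, -2)

Apply the Gram-Schmidt recurrence
  u_1 = v_1
  u_i = v_i − Σ_{j<i} ((v_i · u_j) / (u_j · u_j)) · u_j.

Step by step this gives:
  u_1 = (3, -3, -3)
  u_2 = (5/3, 10/3, -5/3)
  u_3 = (-2, 0, -2)

Orthogonality check:
  u_2 · u_1 = 0 (should be 0)
  u_3 · u_1 = 0 (should be 0)
  u_3 · u_2 = 0 (should be 0)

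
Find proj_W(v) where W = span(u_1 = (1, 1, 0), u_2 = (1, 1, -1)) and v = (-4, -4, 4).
proj_W(v) = (-4, -4, 4)

Set up U = [u_1 | ... | u_2] ∈ R^(3×2). The projector onto W = col(U) is P = U (U^T U)^(-1) U^T.
Compute U^T U =
  [2, 2]
  [2, 3],
and U^T v = (-8, -12).
Solve U^T U · c = U^T v for the coefficients: c = (0, -4). The projection is proj_W(v) = U c.
Check: (v - proj_W(v)) · u_1 = 0  (should be 0).
Check: (v - proj_W(v)) · u_2 = 0  (should be 0).
Result: proj_W(v) = (-4, -4, 4).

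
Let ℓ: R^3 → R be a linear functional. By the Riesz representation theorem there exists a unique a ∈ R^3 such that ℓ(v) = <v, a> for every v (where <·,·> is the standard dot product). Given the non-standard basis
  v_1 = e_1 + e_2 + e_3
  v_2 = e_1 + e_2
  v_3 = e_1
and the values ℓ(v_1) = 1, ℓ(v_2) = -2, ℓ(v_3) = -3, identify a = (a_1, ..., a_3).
a = (-3, 1, 3)

Write a = (a_1, ..., a_3) in the standard basis. For each basis vector v_i, ℓ(v_i) = <v_i, a> is a linear equation in the a_j's. Collect the n equations into a matrix system V a = ℓ, where row i of V is v_i (expressed in the standard basis). Since V is invertible (lower-triangular with 1s on the diagonal, up to permutation), solve by back-substitution:
  V =
[[1, 1, 1],
 [1, 1, 0],
 [1, 0, 0]]
  V a = (1, -2, -3)
Solving gives a = (-3, 1, 3).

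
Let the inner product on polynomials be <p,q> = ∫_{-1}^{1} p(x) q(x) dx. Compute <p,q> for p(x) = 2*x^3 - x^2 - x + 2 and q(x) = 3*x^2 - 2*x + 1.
<p,q> = 88/15

Expand the product: p(x)·q(x) = 6*x^5 - 7*x^4 + x^3 + 7*x^2 - 5*x + 2.
∫_{-1}^{1} of each monomial x^k gives [2/(k+1) if k even, 0 if k odd]. Integrating term-by-term (or equivalently evaluating the antiderivative F(x) = x^6 - 7*x^5/5 + x^4/4 + 7*x^3/3 - 5*x^2/2 + 2*x at the endpoints):
  F(1) − F(−1) = 101/60 − (-251/60) = 88/15.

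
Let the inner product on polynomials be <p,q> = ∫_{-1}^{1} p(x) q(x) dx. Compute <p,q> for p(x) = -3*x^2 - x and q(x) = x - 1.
<p,q> = 4/3

Expand the product: p(x)·q(x) = -3*x^3 + 2*x^2 + x.
∫_{-1}^{1} of each monomial x^k gives [2/(k+1) if k even, 0 if k odd]. Integrating term-by-term (or equivalently evaluating the antiderivative F(x) = -3*x^4/4 + 2*x^3/3 + x^2/2 at the endpoints):
  F(1) − F(−1) = 5/12 − (-11/12) = 4/3.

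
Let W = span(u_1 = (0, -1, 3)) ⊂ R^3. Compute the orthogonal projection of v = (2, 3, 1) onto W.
proj_W(v) = (0, 0, 0)

Set up U = [u_1 | ... | u_1] ∈ R^(3×1). The projector onto W = col(U) is P = U (U^T U)^(-1) U^T.
Compute U^T U =
  [10],
and U^T v = (0).
Solve U^T U · c = U^T v for the coefficients: c = (0). The projection is proj_W(v) = U c.
Check: (v - proj_W(v)) · u_1 = 0  (should be 0).
Result: proj_W(v) = (0, 0, 0).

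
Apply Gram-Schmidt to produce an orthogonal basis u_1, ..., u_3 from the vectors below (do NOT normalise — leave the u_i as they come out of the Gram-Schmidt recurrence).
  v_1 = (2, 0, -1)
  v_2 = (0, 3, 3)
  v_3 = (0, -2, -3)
Orthogonal basis:
  u_1 = (2, 0, -1)
  u_2 = (6/5, 3, 12/5)
  u_3 = (-2/9, 4/9, -4/9)

Apply the Gram-Schmidt recurrence
  u_1 = v_1
  u_i = v_i − Σ_{j<i} ((v_i · u_j) / (u_j · u_j)) · u_j.

Step by step this gives:
  u_1 = (2, 0, -1)
  u_2 = (6/5, 3, 12/5)
  u_3 = (-2/9, 4/9, -4/9)

Orthogonality check:
  u_2 · u_1 = 0 (should be 0)
  u_3 · u_1 = 0 (should be 0)
  u_3 · u_2 = 0 (should be 0)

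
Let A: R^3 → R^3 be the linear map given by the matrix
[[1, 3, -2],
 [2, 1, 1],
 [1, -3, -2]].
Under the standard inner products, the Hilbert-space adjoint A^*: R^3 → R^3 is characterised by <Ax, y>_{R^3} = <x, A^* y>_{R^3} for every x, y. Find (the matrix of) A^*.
A^* = A^T =
[[1, 2, 1],
 [3, 1, -3],
 [-2, 1, -2]]

For real matrices with standard dot products, the defining identity <Ax, y> = <x, A^* y> gives (Ax)^T y = x^T (A^*) y, i.e. x^T A^T y = x^T (A^*) y. Since this holds for all x, y, we must have A^* = A^T. Therefore
A^* =
[[1, 2, 1],
 [3, 1, -3],
 [-2, 1, -2]].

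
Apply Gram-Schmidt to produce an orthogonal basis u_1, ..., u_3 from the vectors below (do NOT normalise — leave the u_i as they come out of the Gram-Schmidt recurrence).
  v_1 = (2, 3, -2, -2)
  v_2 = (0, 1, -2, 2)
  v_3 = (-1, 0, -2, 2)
Orthogonal basis:
  u_1 = (2, 3, -2, -2)
  u_2 = (-2/7, 4/7, -12/7, 16/7)
  u_3 = (-8/15, -4/15, -8/15, -2/5)

Apply the Gram-Schmidt recurrence
  u_1 = v_1
  u_i = v_i − Σ_{j<i} ((v_i · u_j) / (u_j · u_j)) · u_j.

Step by step this gives:
  u_1 = (2, 3, -2, -2)
  u_2 = (-2/7, 4/7, -12/7, 16/7)
  u_3 = (-8/15, -4/15, -8/15, -2/5)

Orthogonality check:
  u_2 · u_1 = 0 (should be 0)
  u_3 · u_1 = 0 (should be 0)
  u_3 · u_2 = 0 (should be 0)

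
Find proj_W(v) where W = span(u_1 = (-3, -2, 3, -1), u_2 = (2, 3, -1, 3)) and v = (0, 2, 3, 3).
proj_W(v) = (-162/205, 412/205, 474/205, 674/205)

Set up U = [u_1 | ... | u_2] ∈ R^(4×2). The projector onto W = col(U) is P = U (U^T U)^(-1) U^T.
Compute U^T U =
  [23, -18]
  [-18, 23],
and U^T v = (2, 12).
Solve U^T U · c = U^T v for the coefficients: c = (262/205, 312/205). The projection is proj_W(v) = U c.
Check: (v - proj_W(v)) · u_1 = 0  (should be 0).
Check: (v - proj_W(v)) · u_2 = 0  (should be 0).
Result: proj_W(v) = (-162/205, 412/205, 474/205, 674/205).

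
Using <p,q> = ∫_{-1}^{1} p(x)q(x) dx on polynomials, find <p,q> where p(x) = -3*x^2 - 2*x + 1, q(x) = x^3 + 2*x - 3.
<p,q> = -52/15

Expand the product: p(x)·q(x) = -3*x^5 - 2*x^4 - 5*x^3 + 5*x^2 + 8*x - 3.
∫_{-1}^{1} of each monomial x^k gives [2/(k+1) if k even, 0 if k odd]. Integrating term-by-term (or equivalently evaluating the antiderivative F(x) = -x^6/2 - 2*x^5/5 - 5*x^4/4 + 5*x^3/3 + 4*x^2 - 3*x at the endpoints):
  F(1) − F(−1) = 31/60 − (239/60) = -52/15.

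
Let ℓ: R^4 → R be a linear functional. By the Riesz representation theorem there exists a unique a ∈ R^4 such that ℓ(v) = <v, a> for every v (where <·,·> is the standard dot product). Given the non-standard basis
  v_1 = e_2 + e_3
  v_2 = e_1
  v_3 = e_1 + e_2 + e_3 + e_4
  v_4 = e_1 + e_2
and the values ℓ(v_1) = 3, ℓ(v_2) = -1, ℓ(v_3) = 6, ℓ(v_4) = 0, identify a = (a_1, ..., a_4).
a = (-1, 1, 2, 4)

Write a = (a_1, ..., a_4) in the standard basis. For each basis vector v_i, ℓ(v_i) = <v_i, a> is a linear equation in the a_j's. Collect the n equations into a matrix system V a = ℓ, where row i of V is v_i (expressed in the standard basis). Since V is invertible (lower-triangular with 1s on the diagonal, up to permutation), solve by back-substitution:
  V =
[[0, 1, 1, 0],
 [1, 0, 0, 0],
 [1, 1, 1, 1],
 [1, 1, 0, 0]]
  V a = (3, -1, 6, 0)
Solving gives a = (-1, 1, 2, 4).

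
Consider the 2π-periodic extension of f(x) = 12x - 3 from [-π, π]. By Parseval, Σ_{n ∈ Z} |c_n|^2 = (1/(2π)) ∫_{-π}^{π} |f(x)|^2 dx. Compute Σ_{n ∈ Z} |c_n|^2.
Σ |c_n|^2 = 48π^2 + 9

Expand and integrate term by term over [-π, π]:
  ∫ (12x)^2 dx = 144·(2π^3/3); ∫ 2·12·(-3)·x dx = 0 (odd integrand); ∫ (-3)^2 dx = 9·2π.
So (1/(2π)) ∫_{-π}^{π} (12x - 3)^2 dx = 144π^2/3 + 9 = 48π^2 + 9.
Parseval ⇒ Σ |c_n|^2 = 48π^2 + 9.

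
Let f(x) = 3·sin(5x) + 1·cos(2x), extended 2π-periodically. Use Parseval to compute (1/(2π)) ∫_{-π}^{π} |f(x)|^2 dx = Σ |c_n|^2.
Σ |c_n|^2 = 5

Expand |f|^2 and use orthogonality of {sin(nx), cos(mx)} on [-π, π]:
  ∫_{-π}^{π} sin(nx)^2 dx = π, ∫ cos(mx)^2 dx = π, and cross terms integrate to 0.
So ∫_{-π}^{π} f(x)^2 dx = 3^2 · π + 1^2 · π = (9 + 1)π.
Divide by 2π: (9 + 1)/2 = 5.
By Parseval, this equals Σ |c_n|^2.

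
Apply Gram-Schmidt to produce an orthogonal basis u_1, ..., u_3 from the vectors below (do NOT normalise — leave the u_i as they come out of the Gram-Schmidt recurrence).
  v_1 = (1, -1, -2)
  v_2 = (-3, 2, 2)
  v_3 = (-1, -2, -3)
Orthogonal basis:
  u_1 = (1, -1, -2)
  u_2 = (-3/2, 1/2, -1)
  u_3 = (-2/3, -4/3, 1/3)

Apply the Gram-Schmidt recurrence
  u_1 = v_1
  u_i = v_i − Σ_{j<i} ((v_i · u_j) / (u_j · u_j)) · u_j.

Step by step this gives:
  u_1 = (1, -1, -2)
  u_2 = (-3/2, 1/2, -1)
  u_3 = (-2/3, -4/3, 1/3)

Orthogonality check:
  u_2 · u_1 = 0 (should be 0)
  u_3 · u_1 = 0 (should be 0)
  u_3 · u_2 = 0 (should be 0)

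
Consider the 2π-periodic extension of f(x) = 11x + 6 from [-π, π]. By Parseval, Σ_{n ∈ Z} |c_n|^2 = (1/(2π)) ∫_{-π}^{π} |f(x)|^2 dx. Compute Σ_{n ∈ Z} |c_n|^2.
Σ |c_n|^2 = 121π^2/3 + 36

Expand and integrate term by term over [-π, π]:
  ∫ (11x)^2 dx = 121·(2π^3/3); ∫ 2·11·(6)·x dx = 0 (odd integrand); ∫ 6^2 dx = 36·2π.
So (1/(2π)) ∫_{-π}^{π} (11x + 6)^2 dx = 121π^2/3 + 36 = 121π^2/3 + 36.
Parseval ⇒ Σ |c_n|^2 = 121π^2/3 + 36.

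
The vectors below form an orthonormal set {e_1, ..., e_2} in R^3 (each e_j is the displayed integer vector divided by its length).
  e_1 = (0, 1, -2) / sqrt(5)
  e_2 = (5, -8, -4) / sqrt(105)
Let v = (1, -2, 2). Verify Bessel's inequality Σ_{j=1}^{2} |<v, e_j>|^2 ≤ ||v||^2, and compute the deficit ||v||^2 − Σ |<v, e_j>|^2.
Σ |<v, e_j>|^2 = 185/21; ||v||^2 = 9; deficit = 4/21

Write each e_j = u_j / sqrt(<u_j, u_j>) where u_j is the displayed integer vector. Then <v, e_j> = <v, u_j> / sqrt(<u_j, u_j>), so |<v, e_j>|^2 = <v, u_j>^2 / <u_j, u_j>.
Coefficients: <v, e_1> = -6/sqrt(5), <v, e_2> = 13/sqrt(105).
Square and sum: Σ |<v, e_j>|^2 = 185/21.
Compute ||v||^2 = v·v = 9.
Deficit = 9 − 185/21 = 4/21 ≥ 0, confirming Bessel's inequality. (The deficit equals ||v − Σ <v,e_j> e_j||^2, the squared distance from v to span{e_j}.)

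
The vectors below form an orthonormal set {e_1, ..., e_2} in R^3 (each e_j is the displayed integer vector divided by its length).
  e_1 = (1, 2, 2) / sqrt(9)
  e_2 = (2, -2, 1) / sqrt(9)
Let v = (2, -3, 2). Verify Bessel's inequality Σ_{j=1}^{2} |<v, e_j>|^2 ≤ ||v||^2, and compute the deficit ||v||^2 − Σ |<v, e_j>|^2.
Σ |<v, e_j>|^2 = 16; ||v||^2 = 17; deficit = 1

Write each e_j = u_j / sqrt(<u_j, u_j>) where u_j is the displayed integer vector. Then <v, e_j> = <v, u_j> / sqrt(<u_j, u_j>), so |<v, e_j>|^2 = <v, u_j>^2 / <u_j, u_j>.
Coefficients: <v, e_1> = 0/sqrt(9), <v, e_2> = 12/sqrt(9).
Square and sum: Σ |<v, e_j>|^2 = 16.
Compute ||v||^2 = v·v = 17.
Deficit = 17 − 16 = 1 ≥ 0, confirming Bessel's inequality. (The deficit equals ||v − Σ <v,e_j> e_j||^2, the squared distance from v to span{e_j}.)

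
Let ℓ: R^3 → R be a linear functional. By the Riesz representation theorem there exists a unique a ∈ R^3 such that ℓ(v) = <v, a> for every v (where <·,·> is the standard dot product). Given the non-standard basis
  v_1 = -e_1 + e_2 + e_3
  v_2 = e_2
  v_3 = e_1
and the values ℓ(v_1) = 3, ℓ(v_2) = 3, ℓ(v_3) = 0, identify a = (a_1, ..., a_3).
a = (0, 3, 0)

Write a = (a_1, ..., a_3) in the standard basis. For each basis vector v_i, ℓ(v_i) = <v_i, a> is a linear equation in the a_j's. Collect the n equations into a matrix system V a = ℓ, where row i of V is v_i (expressed in the standard basis). Since V is invertible (lower-triangular with 1s on the diagonal, up to permutation), solve by back-substitution:
  V =
[[-1, 1, 1],
 [0, 1, 0],
 [1, 0, 0]]
  V a = (3, 3, 0)
Solving gives a = (0, 3, 0).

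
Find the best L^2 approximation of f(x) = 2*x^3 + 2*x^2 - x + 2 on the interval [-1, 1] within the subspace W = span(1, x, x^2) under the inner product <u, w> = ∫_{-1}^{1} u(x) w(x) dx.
g(x) = 2*x^2 + x/5 + 2

The best approximation g ∈ W is the orthogonal projection of f onto W. Writing g = a_0 + a_1 x + a_2 x^2, the coefficients solve the normal equations G · a = b where
  G_{ij} = <φ_i, φ_j> and b_i = <f, φ_i>, with φ_0 = 1, φ_1 = x, φ_2 = x^2.
G =
  [2, 0, 2/3]
  [0, 2/3, 0]
  [2/3, 0, 2/5],
b = (16/3, 2/15, 32/15).
Solving gives a_0 = 2, a_1 = 1/5, a_2 = 2, so
  g(x) = 2*x^2 + x/5 + 2.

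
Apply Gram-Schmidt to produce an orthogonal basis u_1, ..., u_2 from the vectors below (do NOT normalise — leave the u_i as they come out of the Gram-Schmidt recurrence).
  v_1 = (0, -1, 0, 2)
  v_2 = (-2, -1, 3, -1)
Orthogonal basis:
  u_1 = (0, -1, 0, 2)
  u_2 = (-2, -6/5, 3, -3/5)

Apply the Gram-Schmidt recurrence
  u_1 = v_1
  u_i = v_i − Σ_{j<i} ((v_i · u_j) / (u_j · u_j)) · u_j.

Step by step this gives:
  u_1 = (0, -1, 0, 2)
  u_2 = (-2, -6/5, 3, -3/5)

Orthogonality check:
  u_2 · u_1 = 0 (should be 0)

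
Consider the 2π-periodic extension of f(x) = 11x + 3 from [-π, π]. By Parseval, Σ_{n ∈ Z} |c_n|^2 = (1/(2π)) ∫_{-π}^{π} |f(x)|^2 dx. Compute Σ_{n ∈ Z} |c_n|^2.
Σ |c_n|^2 = 121π^2/3 + 9

Expand and integrate term by term over [-π, π]:
  ∫ (11x)^2 dx = 121·(2π^3/3); ∫ 2·11·(3)·x dx = 0 (odd integrand); ∫ 3^2 dx = 9·2π.
So (1/(2π)) ∫_{-π}^{π} (11x + 3)^2 dx = 121π^2/3 + 9 = 121π^2/3 + 9.
Parseval ⇒ Σ |c_n|^2 = 121π^2/3 + 9.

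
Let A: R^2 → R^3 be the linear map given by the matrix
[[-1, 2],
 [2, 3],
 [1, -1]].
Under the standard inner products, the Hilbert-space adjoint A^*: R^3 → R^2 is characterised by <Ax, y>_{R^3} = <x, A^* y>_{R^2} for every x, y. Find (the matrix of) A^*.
A^* = A^T =
[[-1, 2, 1],
 [2, 3, -1]]

For real matrices with standard dot products, the defining identity <Ax, y> = <x, A^* y> gives (Ax)^T y = x^T (A^*) y, i.e. x^T A^T y = x^T (A^*) y. Since this holds for all x, y, we must have A^* = A^T. Therefore
A^* =
[[-1, 2, 1],
 [2, 3, -1]].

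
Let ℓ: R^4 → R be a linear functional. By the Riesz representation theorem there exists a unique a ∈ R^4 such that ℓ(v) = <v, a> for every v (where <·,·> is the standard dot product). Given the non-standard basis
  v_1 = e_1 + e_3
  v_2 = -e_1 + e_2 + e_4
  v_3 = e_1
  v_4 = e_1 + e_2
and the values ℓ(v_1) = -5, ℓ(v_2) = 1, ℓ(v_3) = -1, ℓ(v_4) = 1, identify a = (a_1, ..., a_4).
a = (-1, 2, -4, -2)

Write a = (a_1, ..., a_4) in the standard basis. For each basis vector v_i, ℓ(v_i) = <v_i, a> is a linear equation in the a_j's. Collect the n equations into a matrix system V a = ℓ, where row i of V is v_i (expressed in the standard basis). Since V is invertible (lower-triangular with 1s on the diagonal, up to permutation), solve by back-substitution:
  V =
[[1, 0, 1, 0],
 [-1, 1, 0, 1],
 [1, 0, 0, 0],
 [1, 1, 0, 0]]
  V a = (-5, 1, -1, 1)
Solving gives a = (-1, 2, -4, -2).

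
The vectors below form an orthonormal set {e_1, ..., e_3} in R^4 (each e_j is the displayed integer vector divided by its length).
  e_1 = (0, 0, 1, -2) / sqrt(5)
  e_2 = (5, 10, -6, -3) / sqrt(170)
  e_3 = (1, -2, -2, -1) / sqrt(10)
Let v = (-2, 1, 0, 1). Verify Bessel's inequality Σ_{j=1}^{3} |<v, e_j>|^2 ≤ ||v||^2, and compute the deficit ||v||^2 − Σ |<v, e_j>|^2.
Σ |<v, e_j>|^2 = 57/17; ||v||^2 = 6; deficit = 45/17

Write each e_j = u_j / sqrt(<u_j, u_j>) where u_j is the displayed integer vector. Then <v, e_j> = <v, u_j> / sqrt(<u_j, u_j>), so |<v, e_j>|^2 = <v, u_j>^2 / <u_j, u_j>.
Coefficients: <v, e_1> = -2/sqrt(5), <v, e_2> = -3/sqrt(170), <v, e_3> = -5/sqrt(10).
Square and sum: Σ |<v, e_j>|^2 = 57/17.
Compute ||v||^2 = v·v = 6.
Deficit = 6 − 57/17 = 45/17 ≥ 0, confirming Bessel's inequality. (The deficit equals ||v − Σ <v,e_j> e_j||^2, the squared distance from v to span{e_j}.)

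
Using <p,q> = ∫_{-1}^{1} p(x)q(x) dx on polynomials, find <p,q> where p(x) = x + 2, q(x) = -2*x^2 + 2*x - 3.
<p,q> = -40/3

Expand the product: p(x)·q(x) = -2*x^3 - 2*x^2 + x - 6.
∫_{-1}^{1} of each monomial x^k gives [2/(k+1) if k even, 0 if k odd]. Integrating term-by-term (or equivalently evaluating the antiderivative F(x) = -x^4/2 - 2*x^3/3 + x^2/2 - 6*x at the endpoints):
  F(1) − F(−1) = -20/3 − (20/3) = -40/3.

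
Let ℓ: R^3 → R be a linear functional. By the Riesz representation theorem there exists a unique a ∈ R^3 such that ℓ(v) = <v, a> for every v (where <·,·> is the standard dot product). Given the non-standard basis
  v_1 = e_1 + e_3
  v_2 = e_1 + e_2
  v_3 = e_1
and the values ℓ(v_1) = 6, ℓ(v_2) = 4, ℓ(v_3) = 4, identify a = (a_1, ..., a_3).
a = (4, 0, 2)

Write a = (a_1, ..., a_3) in the standard basis. For each basis vector v_i, ℓ(v_i) = <v_i, a> is a linear equation in the a_j's. Collect the n equations into a matrix system V a = ℓ, where row i of V is v_i (expressed in the standard basis). Since V is invertible (lower-triangular with 1s on the diagonal, up to permutation), solve by back-substitution:
  V =
[[1, 0, 1],
 [1, 1, 0],
 [1, 0, 0]]
  V a = (6, 4, 4)
Solving gives a = (4, 0, 2).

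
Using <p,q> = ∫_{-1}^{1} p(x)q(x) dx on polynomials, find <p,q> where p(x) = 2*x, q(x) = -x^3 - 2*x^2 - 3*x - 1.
<p,q> = -24/5

Expand the product: p(x)·q(x) = -2*x^4 - 4*x^3 - 6*x^2 - 2*x.
∫_{-1}^{1} of each monomial x^k gives [2/(k+1) if k even, 0 if k odd]. Integrating term-by-term (or equivalently evaluating the antiderivative F(x) = -2*x^5/5 - x^4 - 2*x^3 - x^2 at the endpoints):
  F(1) − F(−1) = -22/5 − (2/5) = -24/5.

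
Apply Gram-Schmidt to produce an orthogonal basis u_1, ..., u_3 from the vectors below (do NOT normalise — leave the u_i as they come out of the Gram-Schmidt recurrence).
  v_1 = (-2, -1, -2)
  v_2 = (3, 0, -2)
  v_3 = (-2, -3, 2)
Orthogonal basis:
  u_1 = (-2, -1, -2)
  u_2 = (23/9, -2/9, -22/9)
  u_3 = (64/113, -320/113, 96/113)

Apply the Gram-Schmidt recurrence
  u_1 = v_1
  u_i = v_i − Σ_{j<i} ((v_i · u_j) / (u_j · u_j)) · u_j.

Step by step this gives:
  u_1 = (-2, -1, -2)
  u_2 = (23/9, -2/9, -22/9)
  u_3 = (64/113, -320/113, 96/113)

Orthogonality check:
  u_2 · u_1 = 0 (should be 0)
  u_3 · u_1 = 0 (should be 0)
  u_3 · u_2 = 0 (should be 0)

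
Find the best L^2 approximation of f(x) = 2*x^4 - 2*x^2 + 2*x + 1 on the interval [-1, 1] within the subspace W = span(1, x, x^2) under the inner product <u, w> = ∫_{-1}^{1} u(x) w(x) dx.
g(x) = -2*x^2/7 + 2*x + 29/35

The best approximation g ∈ W is the orthogonal projection of f onto W. Writing g = a_0 + a_1 x + a_2 x^2, the coefficients solve the normal equations G · a = b where
  G_{ij} = <φ_i, φ_j> and b_i = <f, φ_i>, with φ_0 = 1, φ_1 = x, φ_2 = x^2.
G =
  [2, 0, 2/3]
  [0, 2/3, 0]
  [2/3, 0, 2/5],
b = (22/15, 4/3, 46/105).
Solving gives a_0 = 29/35, a_1 = 2, a_2 = -2/7, so
  g(x) = -2*x^2/7 + 2*x + 29/35.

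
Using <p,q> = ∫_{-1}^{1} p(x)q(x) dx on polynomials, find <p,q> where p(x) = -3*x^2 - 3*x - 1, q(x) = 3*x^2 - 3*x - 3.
<p,q> = 62/5

Expand the product: p(x)·q(x) = -9*x^4 + 15*x^2 + 12*x + 3.
∫_{-1}^{1} of each monomial x^k gives [2/(k+1) if k even, 0 if k odd]. Integrating term-by-term (or equivalently evaluating the antiderivative F(x) = -9*x^5/5 + 5*x^3 + 6*x^2 + 3*x at the endpoints):
  F(1) − F(−1) = 61/5 − (-1/5) = 62/5.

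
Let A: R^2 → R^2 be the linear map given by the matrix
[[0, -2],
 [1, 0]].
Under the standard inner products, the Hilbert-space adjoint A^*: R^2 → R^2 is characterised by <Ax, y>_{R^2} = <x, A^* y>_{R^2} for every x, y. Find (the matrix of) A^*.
A^* = A^T =
[[0, 1],
 [-2, 0]]

For real matrices with standard dot products, the defining identity <Ax, y> = <x, A^* y> gives (Ax)^T y = x^T (A^*) y, i.e. x^T A^T y = x^T (A^*) y. Since this holds for all x, y, we must have A^* = A^T. Therefore
A^* =
[[0, 1],
 [-2, 0]].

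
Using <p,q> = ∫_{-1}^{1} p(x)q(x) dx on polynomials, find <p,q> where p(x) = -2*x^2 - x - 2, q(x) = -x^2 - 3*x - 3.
<p,q> = 302/15

Expand the product: p(x)·q(x) = 2*x^4 + 7*x^3 + 11*x^2 + 9*x + 6.
∫_{-1}^{1} of each monomial x^k gives [2/(k+1) if k even, 0 if k odd]. Integrating term-by-term (or equivalently evaluating the antiderivative F(x) = 2*x^5/5 + 7*x^4/4 + 11*x^3/3 + 9*x^2/2 + 6*x at the endpoints):
  F(1) − F(−1) = 979/60 − (-229/60) = 302/15.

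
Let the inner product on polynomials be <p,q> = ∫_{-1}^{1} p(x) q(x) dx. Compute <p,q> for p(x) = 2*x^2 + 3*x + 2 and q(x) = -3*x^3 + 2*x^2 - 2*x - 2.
<p,q> = -14

Expand the product: p(x)·q(x) = -6*x^5 - 5*x^4 - 4*x^3 - 6*x^2 - 10*x - 4.
∫_{-1}^{1} of each monomial x^k gives [2/(k+1) if k even, 0 if k odd]. Integrating term-by-term (or equivalently evaluating the antiderivative F(x) = -x^6 - x^5 - x^4 - 2*x^3 - 5*x^2 - 4*x at the endpoints):
  F(1) − F(−1) = -14 − (0) = -14.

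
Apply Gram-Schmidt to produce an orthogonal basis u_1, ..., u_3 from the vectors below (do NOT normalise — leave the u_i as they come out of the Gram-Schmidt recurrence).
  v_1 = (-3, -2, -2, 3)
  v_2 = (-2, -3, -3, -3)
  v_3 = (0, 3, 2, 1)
Orthogonal basis:
  u_1 = (-3, -2, -2, 3)
  u_2 = (-25/26, -30/13, -30/13, -105/26)
  u_3 = (-39/29, 34/29, 5/29, -13/29)

Apply the Gram-Schmidt recurrence
  u_1 = v_1
  u_i = v_i − Σ_{j<i} ((v_i · u_j) / (u_j · u_j)) · u_j.

Step by step this gives:
  u_1 = (-3, -2, -2, 3)
  u_2 = (-25/26, -30/13, -30/13, -105/26)
  u_3 = (-39/29, 34/29, 5/29, -13/29)

Orthogonality check:
  u_2 · u_1 = 0 (should be 0)
  u_3 · u_1 = 0 (should be 0)
  u_3 · u_2 = 0 (should be 0)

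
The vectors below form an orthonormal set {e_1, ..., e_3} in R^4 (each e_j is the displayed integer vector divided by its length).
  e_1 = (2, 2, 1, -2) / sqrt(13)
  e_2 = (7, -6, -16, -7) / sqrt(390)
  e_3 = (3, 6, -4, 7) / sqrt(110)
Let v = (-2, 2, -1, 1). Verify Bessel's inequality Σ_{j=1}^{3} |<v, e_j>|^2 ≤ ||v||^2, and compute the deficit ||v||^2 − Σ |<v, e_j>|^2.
Σ |<v, e_j>|^2 = 134/33; ||v||^2 = 10; deficit = 196/33

Write each e_j = u_j / sqrt(<u_j, u_j>) where u_j is the displayed integer vector. Then <v, e_j> = <v, u_j> / sqrt(<u_j, u_j>), so |<v, e_j>|^2 = <v, u_j>^2 / <u_j, u_j>.
Coefficients: <v, e_1> = -3/sqrt(13), <v, e_2> = -17/sqrt(390), <v, e_3> = 17/sqrt(110).
Square and sum: Σ |<v, e_j>|^2 = 134/33.
Compute ||v||^2 = v·v = 10.
Deficit = 10 − 134/33 = 196/33 ≥ 0, confirming Bessel's inequality. (The deficit equals ||v − Σ <v,e_j> e_j||^2, the squared distance from v to span{e_j}.)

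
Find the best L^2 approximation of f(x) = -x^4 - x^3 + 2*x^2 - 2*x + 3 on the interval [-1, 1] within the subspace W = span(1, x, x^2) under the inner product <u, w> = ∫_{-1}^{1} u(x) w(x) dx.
g(x) = 8*x^2/7 - 13*x/5 + 108/35

The best approximation g ∈ W is the orthogonal projection of f onto W. Writing g = a_0 + a_1 x + a_2 x^2, the coefficients solve the normal equations G · a = b where
  G_{ij} = <φ_i, φ_j> and b_i = <f, φ_i>, with φ_0 = 1, φ_1 = x, φ_2 = x^2.
G =
  [2, 0, 2/3]
  [0, 2/3, 0]
  [2/3, 0, 2/5],
b = (104/15, -26/15, 88/35).
Solving gives a_0 = 108/35, a_1 = -13/5, a_2 = 8/7, so
  g(x) = 8*x^2/7 - 13*x/5 + 108/35.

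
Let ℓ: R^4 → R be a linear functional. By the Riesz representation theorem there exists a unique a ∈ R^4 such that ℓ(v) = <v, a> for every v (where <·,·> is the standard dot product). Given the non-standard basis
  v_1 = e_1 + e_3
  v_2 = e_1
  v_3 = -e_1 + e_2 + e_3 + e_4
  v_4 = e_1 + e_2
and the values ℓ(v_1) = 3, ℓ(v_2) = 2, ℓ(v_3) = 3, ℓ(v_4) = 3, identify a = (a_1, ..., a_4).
a = (2, 1, 1, 3)

Write a = (a_1, ..., a_4) in the standard basis. For each basis vector v_i, ℓ(v_i) = <v_i, a> is a linear equation in the a_j's. Collect the n equations into a matrix system V a = ℓ, where row i of V is v_i (expressed in the standard basis). Since V is invertible (lower-triangular with 1s on the diagonal, up to permutation), solve by back-substitution:
  V =
[[1, 0, 1, 0],
 [1, 0, 0, 0],
 [-1, 1, 1, 1],
 [1, 1, 0, 0]]
  V a = (3, 2, 3, 3)
Solving gives a = (2, 1, 1, 3).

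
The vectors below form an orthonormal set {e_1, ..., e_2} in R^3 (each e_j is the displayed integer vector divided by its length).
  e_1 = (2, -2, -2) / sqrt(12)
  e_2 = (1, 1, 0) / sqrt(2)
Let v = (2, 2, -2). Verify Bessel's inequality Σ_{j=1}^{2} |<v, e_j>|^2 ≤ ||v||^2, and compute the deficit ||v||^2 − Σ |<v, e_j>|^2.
Σ |<v, e_j>|^2 = 28/3; ||v||^2 = 12; deficit = 8/3

Write each e_j = u_j / sqrt(<u_j, u_j>) where u_j is the displayed integer vector. Then <v, e_j> = <v, u_j> / sqrt(<u_j, u_j>), so |<v, e_j>|^2 = <v, u_j>^2 / <u_j, u_j>.
Coefficients: <v, e_1> = 4/sqrt(12), <v, e_2> = 4/sqrt(2).
Square and sum: Σ |<v, e_j>|^2 = 28/3.
Compute ||v||^2 = v·v = 12.
Deficit = 12 − 28/3 = 8/3 ≥ 0, confirming Bessel's inequality. (The deficit equals ||v − Σ <v,e_j> e_j||^2, the squared distance from v to span{e_j}.)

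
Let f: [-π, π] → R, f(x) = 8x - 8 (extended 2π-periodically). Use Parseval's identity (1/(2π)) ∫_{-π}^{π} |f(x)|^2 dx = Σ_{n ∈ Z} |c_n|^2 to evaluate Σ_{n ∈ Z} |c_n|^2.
Σ |c_n|^2 = 64π^2/3 + 64

Expand and integrate term by term over [-π, π]:
  ∫ (8x)^2 dx = 64·(2π^3/3); ∫ 2·8·(-8)·x dx = 0 (odd integrand); ∫ (-8)^2 dx = 64·2π.
So (1/(2π)) ∫_{-π}^{π} (8x - 8)^2 dx = 64π^2/3 + 64 = 64π^2/3 + 64.
Parseval ⇒ Σ |c_n|^2 = 64π^2/3 + 64.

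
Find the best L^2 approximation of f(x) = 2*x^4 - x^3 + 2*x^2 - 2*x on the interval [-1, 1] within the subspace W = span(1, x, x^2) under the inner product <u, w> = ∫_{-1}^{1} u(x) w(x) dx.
g(x) = 26*x^2/7 - 13*x/5 - 6/35

The best approximation g ∈ W is the orthogonal projection of f onto W. Writing g = a_0 + a_1 x + a_2 x^2, the coefficients solve the normal equations G · a = b where
  G_{ij} = <φ_i, φ_j> and b_i = <f, φ_i>, with φ_0 = 1, φ_1 = x, φ_2 = x^2.
G =
  [2, 0, 2/3]
  [0, 2/3, 0]
  [2/3, 0, 2/5],
b = (32/15, -26/15, 48/35).
Solving gives a_0 = -6/35, a_1 = -13/5, a_2 = 26/7, so
  g(x) = 26*x^2/7 - 13*x/5 - 6/35.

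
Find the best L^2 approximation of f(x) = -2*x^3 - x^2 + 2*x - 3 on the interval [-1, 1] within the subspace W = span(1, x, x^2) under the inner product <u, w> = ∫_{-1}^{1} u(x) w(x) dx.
g(x) = -x^2 + 4*x/5 - 3

The best approximation g ∈ W is the orthogonal projection of f onto W. Writing g = a_0 + a_1 x + a_2 x^2, the coefficients solve the normal equations G · a = b where
  G_{ij} = <φ_i, φ_j> and b_i = <f, φ_i>, with φ_0 = 1, φ_1 = x, φ_2 = x^2.
G =
  [2, 0, 2/3]
  [0, 2/3, 0]
  [2/3, 0, 2/5],
b = (-20/3, 8/15, -12/5).
Solving gives a_0 = -3, a_1 = 4/5, a_2 = -1, so
  g(x) = -x^2 + 4*x/5 - 3.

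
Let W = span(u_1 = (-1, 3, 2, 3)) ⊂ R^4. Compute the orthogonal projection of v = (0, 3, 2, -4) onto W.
proj_W(v) = (-1/23, 3/23, 2/23, 3/23)

Set up U = [u_1 | ... | u_1] ∈ R^(4×1). The projector onto W = col(U) is P = U (U^T U)^(-1) U^T.
Compute U^T U =
  [23],
and U^T v = (1).
Solve U^T U · c = U^T v for the coefficients: c = (1/23). The projection is proj_W(v) = U c.
Check: (v - proj_W(v)) · u_1 = 0  (should be 0).
Result: proj_W(v) = (-1/23, 3/23, 2/23, 3/23).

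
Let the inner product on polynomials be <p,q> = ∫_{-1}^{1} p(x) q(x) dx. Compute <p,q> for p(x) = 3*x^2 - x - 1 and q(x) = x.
<p,q> = -2/3

Expand the product: p(x)·q(x) = 3*x^3 - x^2 - x.
∫_{-1}^{1} of each monomial x^k gives [2/(k+1) if k even, 0 if k odd]. Integrating term-by-term (or equivalently evaluating the antiderivative F(x) = 3*x^4/4 - x^3/3 - x^2/2 at the endpoints):
  F(1) − F(−1) = -1/12 − (7/12) = -2/3.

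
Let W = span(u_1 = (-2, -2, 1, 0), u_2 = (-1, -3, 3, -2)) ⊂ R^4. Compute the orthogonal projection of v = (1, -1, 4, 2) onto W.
proj_W(v) = (-5/43, -51/43, 60/43, -46/43)

Set up U = [u_1 | ... | u_2] ∈ R^(4×2). The projector onto W = col(U) is P = U (U^T U)^(-1) U^T.
Compute U^T U =
  [9, 11]
  [11, 23],
and U^T v = (4, 10).
Solve U^T U · c = U^T v for the coefficients: c = (-9/43, 23/43). The projection is proj_W(v) = U c.
Check: (v - proj_W(v)) · u_1 = 0  (should be 0).
Check: (v - proj_W(v)) · u_2 = 0  (should be 0).
Result: proj_W(v) = (-5/43, -51/43, 60/43, -46/43).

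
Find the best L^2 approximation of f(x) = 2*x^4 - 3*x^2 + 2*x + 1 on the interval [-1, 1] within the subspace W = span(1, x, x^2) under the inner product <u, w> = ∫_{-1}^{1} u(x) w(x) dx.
g(x) = -9*x^2/7 + 2*x + 29/35

The best approximation g ∈ W is the orthogonal projection of f onto W. Writing g = a_0 + a_1 x + a_2 x^2, the coefficients solve the normal equations G · a = b where
  G_{ij} = <φ_i, φ_j> and b_i = <f, φ_i>, with φ_0 = 1, φ_1 = x, φ_2 = x^2.
G =
  [2, 0, 2/3]
  [0, 2/3, 0]
  [2/3, 0, 2/5],
b = (4/5, 4/3, 4/105).
Solving gives a_0 = 29/35, a_1 = 2, a_2 = -9/7, so
  g(x) = -9*x^2/7 + 2*x + 29/35.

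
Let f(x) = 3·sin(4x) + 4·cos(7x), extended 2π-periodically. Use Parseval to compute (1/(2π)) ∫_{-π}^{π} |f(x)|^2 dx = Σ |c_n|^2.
Σ |c_n|^2 = 25/2

Expand |f|^2 and use orthogonality of {sin(nx), cos(mx)} on [-π, π]:
  ∫_{-π}^{π} sin(nx)^2 dx = π, ∫ cos(mx)^2 dx = π, and cross terms integrate to 0.
So ∫_{-π}^{π} f(x)^2 dx = 3^2 · π + 4^2 · π = (9 + 16)π.
Divide by 2π: (9 + 16)/2 = 25/2.
By Parseval, this equals Σ |c_n|^2.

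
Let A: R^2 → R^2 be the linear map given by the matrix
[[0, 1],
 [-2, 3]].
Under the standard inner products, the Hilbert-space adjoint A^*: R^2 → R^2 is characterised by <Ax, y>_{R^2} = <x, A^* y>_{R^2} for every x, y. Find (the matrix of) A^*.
A^* = A^T =
[[0, -2],
 [1, 3]]

For real matrices with standard dot products, the defining identity <Ax, y> = <x, A^* y> gives (Ax)^T y = x^T (A^*) y, i.e. x^T A^T y = x^T (A^*) y. Since this holds for all x, y, we must have A^* = A^T. Therefore
A^* =
[[0, -2],
 [1, 3]].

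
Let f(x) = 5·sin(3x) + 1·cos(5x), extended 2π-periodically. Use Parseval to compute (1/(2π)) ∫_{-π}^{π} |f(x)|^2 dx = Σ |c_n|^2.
Σ |c_n|^2 = 13

Expand |f|^2 and use orthogonality of {sin(nx), cos(mx)} on [-π, π]:
  ∫_{-π}^{π} sin(nx)^2 dx = π, ∫ cos(mx)^2 dx = π, and cross terms integrate to 0.
So ∫_{-π}^{π} f(x)^2 dx = 5^2 · π + 1^2 · π = (25 + 1)π.
Divide by 2π: (25 + 1)/2 = 13.
By Parseval, this equals Σ |c_n|^2.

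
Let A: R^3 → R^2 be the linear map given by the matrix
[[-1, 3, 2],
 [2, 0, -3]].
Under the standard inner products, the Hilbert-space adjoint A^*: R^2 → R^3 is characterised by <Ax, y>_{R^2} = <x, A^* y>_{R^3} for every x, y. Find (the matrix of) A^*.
A^* = A^T =
[[-1, 2],
 [3, 0],
 [2, -3]]

For real matrices with standard dot products, the defining identity <Ax, y> = <x, A^* y> gives (Ax)^T y = x^T (A^*) y, i.e. x^T A^T y = x^T (A^*) y. Since this holds for all x, y, we must have A^* = A^T. Therefore
A^* =
[[-1, 2],
 [3, 0],
 [2, -3]].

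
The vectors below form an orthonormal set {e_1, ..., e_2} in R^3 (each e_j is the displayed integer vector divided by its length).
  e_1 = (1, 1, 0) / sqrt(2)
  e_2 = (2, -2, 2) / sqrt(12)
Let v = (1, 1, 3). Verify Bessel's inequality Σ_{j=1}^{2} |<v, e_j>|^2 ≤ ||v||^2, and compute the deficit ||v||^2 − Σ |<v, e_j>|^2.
Σ |<v, e_j>|^2 = 5; ||v||^2 = 11; deficit = 6

Write each e_j = u_j / sqrt(<u_j, u_j>) where u_j is the displayed integer vector. Then <v, e_j> = <v, u_j> / sqrt(<u_j, u_j>), so |<v, e_j>|^2 = <v, u_j>^2 / <u_j, u_j>.
Coefficients: <v, e_1> = 2/sqrt(2), <v, e_2> = 6/sqrt(12).
Square and sum: Σ |<v, e_j>|^2 = 5.
Compute ||v||^2 = v·v = 11.
Deficit = 11 − 5 = 6 ≥ 0, confirming Bessel's inequality. (The deficit equals ||v − Σ <v,e_j> e_j||^2, the squared distance from v to span{e_j}.)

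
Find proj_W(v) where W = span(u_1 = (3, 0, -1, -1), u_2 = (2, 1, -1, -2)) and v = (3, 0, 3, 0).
proj_W(v) = (57/29, -21/29, -12/29, 9/29)

Set up U = [u_1 | ... | u_2] ∈ R^(4×2). The projector onto W = col(U) is P = U (U^T U)^(-1) U^T.
Compute U^T U =
  [11, 9]
  [9, 10],
and U^T v = (6, 3).
Solve U^T U · c = U^T v for the coefficients: c = (33/29, -21/29). The projection is proj_W(v) = U c.
Check: (v - proj_W(v)) · u_1 = 0  (should be 0).
Check: (v - proj_W(v)) · u_2 = 0  (should be 0).
Result: proj_W(v) = (57/29, -21/29, -12/29, 9/29).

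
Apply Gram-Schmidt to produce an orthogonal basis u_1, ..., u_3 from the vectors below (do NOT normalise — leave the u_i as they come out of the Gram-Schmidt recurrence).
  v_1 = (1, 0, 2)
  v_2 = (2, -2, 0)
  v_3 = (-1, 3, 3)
Orthogonal basis:
  u_1 = (1, 0, 2)
  u_2 = (8/5, -2, -4/5)
  u_3 = (2/9, 2/9, -1/9)

Apply the Gram-Schmidt recurrence
  u_1 = v_1
  u_i = v_i − Σ_{j<i} ((v_i · u_j) / (u_j · u_j)) · u_j.

Step by step this gives:
  u_1 = (1, 0, 2)
  u_2 = (8/5, -2, -4/5)
  u_3 = (2/9, 2/9, -1/9)

Orthogonality check:
  u_2 · u_1 = 0 (should be 0)
  u_3 · u_1 = 0 (should be 0)
  u_3 · u_2 = 0 (should be 0)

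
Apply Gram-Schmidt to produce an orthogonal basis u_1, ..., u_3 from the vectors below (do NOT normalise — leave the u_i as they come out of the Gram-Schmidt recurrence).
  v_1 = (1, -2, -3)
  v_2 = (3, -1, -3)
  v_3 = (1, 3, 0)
Orthogonal basis:
  u_1 = (1, -2, -3)
  u_2 = (2, 1, 0)
  u_3 = (-9/14, 9/7, -15/14)

Apply the Gram-Schmidt recurrence
  u_1 = v_1
  u_i = v_i − Σ_{j<i} ((v_i · u_j) / (u_j · u_j)) · u_j.

Step by step this gives:
  u_1 = (1, -2, -3)
  u_2 = (2, 1, 0)
  u_3 = (-9/14, 9/7, -15/14)

Orthogonality check:
  u_2 · u_1 = 0 (should be 0)
  u_3 · u_1 = 0 (should be 0)
  u_3 · u_2 = 0 (should be 0)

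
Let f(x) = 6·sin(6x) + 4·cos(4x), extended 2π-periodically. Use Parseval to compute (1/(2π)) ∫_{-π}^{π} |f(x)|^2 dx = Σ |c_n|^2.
Σ |c_n|^2 = 26

Expand |f|^2 and use orthogonality of {sin(nx), cos(mx)} on [-π, π]:
  ∫_{-π}^{π} sin(nx)^2 dx = π, ∫ cos(mx)^2 dx = π, and cross terms integrate to 0.
So ∫_{-π}^{π} f(x)^2 dx = 6^2 · π + 4^2 · π = (36 + 16)π.
Divide by 2π: (36 + 16)/2 = 26.
By Parseval, this equals Σ |c_n|^2.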